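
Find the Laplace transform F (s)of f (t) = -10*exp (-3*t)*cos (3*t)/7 10*(-s - 3)/ (7*( (s + 3)^2 + 9))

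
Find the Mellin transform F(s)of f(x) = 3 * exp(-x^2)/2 3 * gamma(s/2)/4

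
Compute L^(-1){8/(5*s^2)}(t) 8*t/5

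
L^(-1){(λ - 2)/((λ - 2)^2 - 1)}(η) exp(2*η)*cosh(η)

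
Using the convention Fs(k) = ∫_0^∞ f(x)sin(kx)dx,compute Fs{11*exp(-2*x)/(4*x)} 11*atan(k/2)/4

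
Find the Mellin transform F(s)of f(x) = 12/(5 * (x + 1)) 12 * pi * csc(pi * s)/5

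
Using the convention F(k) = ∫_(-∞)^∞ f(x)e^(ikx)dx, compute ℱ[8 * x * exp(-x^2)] 4 * I * sqrt(pi) * k * exp(-k^2/4)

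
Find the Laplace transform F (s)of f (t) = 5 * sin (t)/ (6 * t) 5 * atan (1/s)/6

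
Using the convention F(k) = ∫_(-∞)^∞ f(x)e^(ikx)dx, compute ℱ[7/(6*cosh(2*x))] 7*pi/(12*cosh(pi*k/4))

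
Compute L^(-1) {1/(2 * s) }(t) 1/2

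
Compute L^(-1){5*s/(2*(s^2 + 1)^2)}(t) 5*t*sin(t)/4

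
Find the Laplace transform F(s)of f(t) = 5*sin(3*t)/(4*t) 5*atan(3/s)/4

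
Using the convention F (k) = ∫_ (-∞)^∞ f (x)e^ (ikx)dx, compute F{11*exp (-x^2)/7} 11*sqrt (pi)*exp (-k^2/4)/7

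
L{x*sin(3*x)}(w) 6*w/(w^2 + 9)^2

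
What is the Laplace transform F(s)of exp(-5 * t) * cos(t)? (s + 5)/((s + 5)^2 + 1)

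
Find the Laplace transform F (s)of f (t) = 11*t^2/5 22/ (5*s^3)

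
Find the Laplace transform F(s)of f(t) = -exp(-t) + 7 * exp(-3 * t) 7/(s + 3) - 1/(s + 1)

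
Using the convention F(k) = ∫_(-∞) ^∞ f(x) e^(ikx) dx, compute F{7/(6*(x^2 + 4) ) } 7*pi*exp(-2*Abs(k) ) /12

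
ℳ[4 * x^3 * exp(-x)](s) 4 * gamma(s + 3)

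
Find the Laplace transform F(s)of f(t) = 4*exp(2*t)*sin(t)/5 4/(5*((s - 2)^2 + 1))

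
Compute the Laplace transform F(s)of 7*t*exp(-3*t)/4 7/(4*(s + 3)^2)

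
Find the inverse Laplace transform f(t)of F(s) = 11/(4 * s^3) 11 * t^2/8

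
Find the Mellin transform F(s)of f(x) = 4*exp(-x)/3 4*gamma(s)/3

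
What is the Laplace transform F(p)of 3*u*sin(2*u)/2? 6*p/(p^2 + 4)^2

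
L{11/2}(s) 11/(2*s)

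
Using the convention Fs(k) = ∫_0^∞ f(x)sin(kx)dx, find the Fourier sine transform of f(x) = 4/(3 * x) 2 * pi/3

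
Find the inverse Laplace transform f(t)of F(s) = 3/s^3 3*t^2/2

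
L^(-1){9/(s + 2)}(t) 9*exp(-2*t)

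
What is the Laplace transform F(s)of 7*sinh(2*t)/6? 7/(3*(s^2 - 4))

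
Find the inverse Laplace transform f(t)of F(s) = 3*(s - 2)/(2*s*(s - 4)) 3*exp(2*t)*cosh(2*t)/2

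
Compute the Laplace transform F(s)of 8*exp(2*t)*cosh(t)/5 8*(s - 2)/(5*((s - 2)^2 - 1))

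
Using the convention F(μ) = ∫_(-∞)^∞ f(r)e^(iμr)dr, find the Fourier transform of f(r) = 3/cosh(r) 3*pi/cosh(pi*μ/2)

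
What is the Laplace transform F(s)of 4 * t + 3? 3/s + 4/s^2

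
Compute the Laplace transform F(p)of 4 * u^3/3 8/p^4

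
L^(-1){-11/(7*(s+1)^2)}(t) -11*t*exp(-t)/7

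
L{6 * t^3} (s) 36/s^4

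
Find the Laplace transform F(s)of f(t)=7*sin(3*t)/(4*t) 7*atan(3/s)/4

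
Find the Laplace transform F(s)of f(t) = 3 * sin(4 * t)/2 6/(s^2+16)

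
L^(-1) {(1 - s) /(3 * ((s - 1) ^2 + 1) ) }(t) -exp(t) * cos(t) /3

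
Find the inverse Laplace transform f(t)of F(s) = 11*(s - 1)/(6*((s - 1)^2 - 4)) 11*exp(t)*cosh(2*t)/6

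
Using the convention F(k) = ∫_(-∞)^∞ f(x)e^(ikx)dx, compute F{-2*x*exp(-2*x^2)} -sqrt(2)*I*sqrt(pi)*k*exp(-k^2/8)/4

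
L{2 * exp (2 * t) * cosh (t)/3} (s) 2 * (s - 2)/ (3 * ( (s - 2)^2 - 1))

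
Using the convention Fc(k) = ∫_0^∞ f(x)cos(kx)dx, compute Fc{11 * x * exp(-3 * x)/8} 11 * (9 - k^2)/(8 * (k^2 + 9)^2)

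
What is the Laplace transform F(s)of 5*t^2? 10/s^3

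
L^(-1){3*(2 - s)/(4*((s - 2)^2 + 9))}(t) -3*exp(2*t)*cos(3*t)/4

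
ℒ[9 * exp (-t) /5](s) 9/ (5 * (s+1) ) 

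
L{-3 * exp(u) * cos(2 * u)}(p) 3 * (1 - p)/((p - 1)^2+4)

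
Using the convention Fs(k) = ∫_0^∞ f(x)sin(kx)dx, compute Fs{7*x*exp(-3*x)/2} 21*k/(k^2 + 9)^2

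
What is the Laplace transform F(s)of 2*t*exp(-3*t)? 2/(s + 3)^2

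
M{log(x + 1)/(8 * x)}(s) -pi * csc(pi * s)/(8 * s - 8)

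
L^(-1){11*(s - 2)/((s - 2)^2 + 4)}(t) 11*exp(2*t)*cos(2*t)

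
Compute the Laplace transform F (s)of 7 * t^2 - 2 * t 14/s^3 - 2/s^2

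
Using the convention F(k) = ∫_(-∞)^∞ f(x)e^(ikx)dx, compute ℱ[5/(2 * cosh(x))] 5 * pi/(2 * cosh(pi * k/2))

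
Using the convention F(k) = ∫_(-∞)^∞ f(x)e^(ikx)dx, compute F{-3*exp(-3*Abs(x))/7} -18/(7*k^2 + 63)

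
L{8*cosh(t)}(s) 8*s/(s^2 - 1)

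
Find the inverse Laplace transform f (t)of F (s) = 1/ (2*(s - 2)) exp (2*t)/2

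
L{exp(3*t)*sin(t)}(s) 1/((s - 3)^2 + 1)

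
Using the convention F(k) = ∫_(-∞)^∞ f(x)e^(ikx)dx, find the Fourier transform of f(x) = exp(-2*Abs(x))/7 4/(7*(k^2 + 4))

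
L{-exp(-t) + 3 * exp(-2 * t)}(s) 3/(s + 2) - 1/(s + 1)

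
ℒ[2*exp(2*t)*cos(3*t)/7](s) 2*(s - 2)/(7*((s - 2)^2 + 9))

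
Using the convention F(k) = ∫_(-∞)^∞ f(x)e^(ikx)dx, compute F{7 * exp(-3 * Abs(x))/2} 21/(k^2 + 9)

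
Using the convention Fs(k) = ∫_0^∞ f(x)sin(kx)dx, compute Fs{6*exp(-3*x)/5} 6*k/(5*(k^2 + 9))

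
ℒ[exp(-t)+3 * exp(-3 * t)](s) 3/(s+3)+1/(s+1)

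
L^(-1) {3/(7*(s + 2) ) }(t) 3*exp(-2*t) /7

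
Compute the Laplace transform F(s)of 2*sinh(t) 2/(s^2 - 1)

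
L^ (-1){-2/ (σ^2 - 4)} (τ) -sinh (2 * τ)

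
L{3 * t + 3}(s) 3/s + 3/s^2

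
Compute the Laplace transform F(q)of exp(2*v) 1/(q - 2)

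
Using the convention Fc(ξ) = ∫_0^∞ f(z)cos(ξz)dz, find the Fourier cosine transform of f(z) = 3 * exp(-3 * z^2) sqrt(3) * sqrt(pi) * exp(-ξ^2/12)/2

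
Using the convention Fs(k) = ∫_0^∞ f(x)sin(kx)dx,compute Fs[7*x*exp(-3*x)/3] 14*k/(k^2 + 9)^2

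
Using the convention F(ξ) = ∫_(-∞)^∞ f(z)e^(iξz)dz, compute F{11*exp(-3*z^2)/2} 11*sqrt(3)*sqrt(pi)*exp(-ξ^2/12)/6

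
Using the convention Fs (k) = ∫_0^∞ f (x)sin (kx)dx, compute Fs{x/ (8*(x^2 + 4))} pi*exp (-2*k)/16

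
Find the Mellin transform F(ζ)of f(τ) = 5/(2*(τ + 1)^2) -5*pi*(ζ - 1)/(2*sin(pi*ζ))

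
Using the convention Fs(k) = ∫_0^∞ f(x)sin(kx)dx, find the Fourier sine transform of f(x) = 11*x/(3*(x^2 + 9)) 11*pi*exp(-3*k)/6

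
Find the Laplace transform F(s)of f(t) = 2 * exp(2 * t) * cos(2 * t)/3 2 * (s - 2)/(3 * ((s - 2)^2 + 4))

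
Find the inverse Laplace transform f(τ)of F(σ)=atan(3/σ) sin(3*τ)/τ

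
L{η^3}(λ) 6/λ^4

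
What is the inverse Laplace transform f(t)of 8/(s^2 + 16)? 2*sin(4*t)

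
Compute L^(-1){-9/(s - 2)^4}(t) -3*t^3*exp(2*t)/2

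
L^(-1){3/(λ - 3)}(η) 3 * exp(3 * η)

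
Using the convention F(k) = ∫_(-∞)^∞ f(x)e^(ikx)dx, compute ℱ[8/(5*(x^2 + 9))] 8*pi*exp(-3*Abs(k))/15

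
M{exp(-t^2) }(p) gamma(p/2) /2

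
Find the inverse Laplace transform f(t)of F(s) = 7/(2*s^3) 7*t^2/4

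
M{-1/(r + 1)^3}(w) -pi*(w - 2)*(w - 1)/(2*sin(pi*w))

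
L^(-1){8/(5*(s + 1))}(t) 8*exp(-t)/5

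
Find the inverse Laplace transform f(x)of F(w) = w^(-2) x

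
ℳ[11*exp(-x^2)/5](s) 11*gamma(s/2)/10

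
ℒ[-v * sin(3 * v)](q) -6 * q/(q^2 + 9)^2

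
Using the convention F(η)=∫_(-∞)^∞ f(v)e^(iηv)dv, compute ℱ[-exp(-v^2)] -sqrt(pi)*exp(-η^2/4)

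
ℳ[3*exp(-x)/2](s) 3*gamma(s)/2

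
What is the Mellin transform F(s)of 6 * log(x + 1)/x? -6 * pi * csc(pi * s)/(s - 1)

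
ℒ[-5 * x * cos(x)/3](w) 5 * (1 - w^2)/(3 * (w^2 + 1)^2)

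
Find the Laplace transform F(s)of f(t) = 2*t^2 4/s^3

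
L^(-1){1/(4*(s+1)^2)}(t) t*exp(-t)/4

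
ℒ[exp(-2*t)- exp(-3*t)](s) 1/(s + 2) - 1/(s + 3)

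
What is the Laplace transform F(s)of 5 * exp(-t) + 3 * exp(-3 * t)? 3/(s + 3) + 5/(s + 1)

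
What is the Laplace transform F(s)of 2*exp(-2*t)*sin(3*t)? 6/((s + 2)^2 + 9)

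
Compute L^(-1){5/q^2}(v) 5*v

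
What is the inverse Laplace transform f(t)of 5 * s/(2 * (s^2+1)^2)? 5 * t * sin(t)/4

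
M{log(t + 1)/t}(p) -pi * csc(pi * p)/(p - 1)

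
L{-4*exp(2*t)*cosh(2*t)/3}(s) 4*(2 - s)/(3*s*(s - 4))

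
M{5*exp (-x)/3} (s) 5*gamma (s)/3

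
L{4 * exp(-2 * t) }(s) 4/(s+2) 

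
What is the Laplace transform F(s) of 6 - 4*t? 6/s - 4/s^2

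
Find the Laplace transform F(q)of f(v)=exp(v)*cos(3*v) (q - 1)/((q - 1)^2 + 9)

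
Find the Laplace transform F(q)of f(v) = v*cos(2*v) (q^2 - 4)/(q^2+4)^2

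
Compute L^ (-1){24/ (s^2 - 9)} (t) 8*sinh (3*t)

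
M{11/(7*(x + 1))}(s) 11*pi*csc(pi*s)/7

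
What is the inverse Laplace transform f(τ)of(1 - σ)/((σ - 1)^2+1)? -exp(τ)*cos(τ)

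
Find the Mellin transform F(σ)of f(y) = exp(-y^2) gamma(σ/2)/2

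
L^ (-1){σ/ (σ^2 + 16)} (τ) cos (4*τ)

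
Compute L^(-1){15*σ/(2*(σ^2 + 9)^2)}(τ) 5*τ*sin(3*τ)/4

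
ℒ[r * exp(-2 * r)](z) (z + 2) ^(-2) 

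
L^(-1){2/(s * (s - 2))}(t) 2 * exp(t) * sinh(t)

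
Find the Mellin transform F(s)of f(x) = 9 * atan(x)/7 -9 * pi * sec(pi * s/2)/(14 * s)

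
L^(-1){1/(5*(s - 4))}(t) exp(4*t)/5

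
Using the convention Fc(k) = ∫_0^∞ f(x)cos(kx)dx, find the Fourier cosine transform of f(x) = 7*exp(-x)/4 7/(4*(k^2 + 1))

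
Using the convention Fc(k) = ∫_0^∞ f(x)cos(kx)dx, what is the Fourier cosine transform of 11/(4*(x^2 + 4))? 11*pi*exp(-2*k)/16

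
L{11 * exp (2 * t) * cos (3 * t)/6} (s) 11 * (s - 2)/ (6 * ( (s - 2)^2 + 9))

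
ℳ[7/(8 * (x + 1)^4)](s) 7 * gamma(s) * gamma(4 - s)/48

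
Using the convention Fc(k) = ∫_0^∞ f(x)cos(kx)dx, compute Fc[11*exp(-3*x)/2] 33/(2*(k^2+9))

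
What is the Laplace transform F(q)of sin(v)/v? atan(1/q)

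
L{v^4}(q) 24/q^5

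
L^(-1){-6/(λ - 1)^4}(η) -η^3*exp(η)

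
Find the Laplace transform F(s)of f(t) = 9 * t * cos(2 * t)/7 9 * (s^2 - 4)/(7 * (s^2+4)^2)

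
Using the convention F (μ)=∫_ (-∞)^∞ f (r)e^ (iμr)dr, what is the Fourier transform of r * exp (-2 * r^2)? sqrt (2) * I * sqrt (pi) * μ * exp (-μ^2/8)/8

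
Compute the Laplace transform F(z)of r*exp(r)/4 1/(4*(z - 1)^2)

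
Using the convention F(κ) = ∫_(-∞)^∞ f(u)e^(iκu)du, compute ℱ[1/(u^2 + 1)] pi * exp(-Abs(κ))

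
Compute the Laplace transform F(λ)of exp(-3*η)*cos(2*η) (λ + 3)/((λ + 3)^2 + 4)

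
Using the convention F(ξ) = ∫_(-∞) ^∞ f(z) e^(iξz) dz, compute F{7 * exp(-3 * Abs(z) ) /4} 21/(2 * (ξ^2 + 9) ) 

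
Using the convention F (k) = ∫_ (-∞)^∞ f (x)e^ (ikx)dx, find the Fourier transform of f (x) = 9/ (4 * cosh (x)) 9 * pi/ (4 * cosh (pi * k/2))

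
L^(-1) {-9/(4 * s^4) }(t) -3 * t^3/8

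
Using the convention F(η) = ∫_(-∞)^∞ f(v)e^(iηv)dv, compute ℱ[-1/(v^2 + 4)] -pi * exp(-2 * Abs(η))/2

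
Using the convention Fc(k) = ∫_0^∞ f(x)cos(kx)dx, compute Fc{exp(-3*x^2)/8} sqrt(3)*sqrt(pi)*exp(-k^2/12)/48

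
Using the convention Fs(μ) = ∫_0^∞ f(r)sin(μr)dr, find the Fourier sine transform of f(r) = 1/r pi/2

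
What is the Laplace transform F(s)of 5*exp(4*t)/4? 5/(4*(s - 4))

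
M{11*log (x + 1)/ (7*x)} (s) -11*pi*csc (pi*s)/ (7*s - 7)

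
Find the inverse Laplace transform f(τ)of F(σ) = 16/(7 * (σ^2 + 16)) 4 * sin(4 * τ)/7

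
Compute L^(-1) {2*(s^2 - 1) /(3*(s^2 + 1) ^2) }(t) 2*t*cos(t) /3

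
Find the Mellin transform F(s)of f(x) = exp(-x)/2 gamma(s)/2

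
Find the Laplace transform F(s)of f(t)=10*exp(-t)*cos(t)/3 10*(s + 1)/(3*((s + 1)^2 + 1))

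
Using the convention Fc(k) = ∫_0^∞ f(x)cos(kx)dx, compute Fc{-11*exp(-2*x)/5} -22/(5*k^2+20)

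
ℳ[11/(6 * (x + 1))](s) 11 * pi * csc(pi * s)/6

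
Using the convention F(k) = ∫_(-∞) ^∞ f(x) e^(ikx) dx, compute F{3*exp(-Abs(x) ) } 6/(k^2 + 1) 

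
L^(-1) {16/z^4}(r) 8 * r^3/3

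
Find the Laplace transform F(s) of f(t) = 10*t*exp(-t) 10/(s + 1) ^2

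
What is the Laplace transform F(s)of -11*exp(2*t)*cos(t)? 11*(2 - s)/((s - 2)^2 + 1)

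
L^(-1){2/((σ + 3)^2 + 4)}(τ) exp(-3*τ)*sin(2*τ)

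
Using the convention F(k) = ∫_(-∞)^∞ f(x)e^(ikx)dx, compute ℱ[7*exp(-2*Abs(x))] 28/(k^2 + 4)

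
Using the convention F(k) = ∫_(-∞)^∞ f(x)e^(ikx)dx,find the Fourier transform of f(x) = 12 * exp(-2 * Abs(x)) 48/(k^2 + 4)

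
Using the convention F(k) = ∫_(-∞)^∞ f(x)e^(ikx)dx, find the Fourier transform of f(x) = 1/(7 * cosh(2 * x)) pi/(14 * cosh(pi * k/4))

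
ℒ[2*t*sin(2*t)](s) 8*s/(s^2 + 4)^2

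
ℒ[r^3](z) 6/z^4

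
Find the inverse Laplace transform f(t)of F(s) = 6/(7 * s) 6/7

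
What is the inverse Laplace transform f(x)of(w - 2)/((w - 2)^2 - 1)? exp(2 * x) * cosh(x)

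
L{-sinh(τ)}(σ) -1/(σ^2 - 1)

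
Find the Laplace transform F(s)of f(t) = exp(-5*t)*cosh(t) (s + 5)/((s + 5)^2-1)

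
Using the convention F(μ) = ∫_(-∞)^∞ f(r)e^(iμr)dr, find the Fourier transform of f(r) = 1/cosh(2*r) pi/(2*cosh(pi*μ/4))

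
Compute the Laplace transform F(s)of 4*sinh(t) 4/(s^2-1)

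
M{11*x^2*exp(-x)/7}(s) 11*gamma(s + 2)/7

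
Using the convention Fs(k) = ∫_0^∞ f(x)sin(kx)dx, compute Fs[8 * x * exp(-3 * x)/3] 16 * k/(k^2 + 9)^2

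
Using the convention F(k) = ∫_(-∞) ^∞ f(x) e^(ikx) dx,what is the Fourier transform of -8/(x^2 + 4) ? -4*pi*exp(-2*Abs(k) ) 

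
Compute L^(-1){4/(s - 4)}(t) 4*exp(4*t)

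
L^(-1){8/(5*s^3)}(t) 4*t^2/5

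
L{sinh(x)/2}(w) 1/(2 * (w^2 - 1))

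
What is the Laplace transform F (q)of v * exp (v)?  (q - 1)^ (-2)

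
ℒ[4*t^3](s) 24/s^4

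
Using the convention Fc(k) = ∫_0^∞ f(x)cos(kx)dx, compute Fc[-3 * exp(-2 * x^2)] -3 * sqrt(2) * sqrt(pi) * exp(-k^2/8)/4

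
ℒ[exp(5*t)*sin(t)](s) 1/((s - 5)^2 + 1)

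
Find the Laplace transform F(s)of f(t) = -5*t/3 -5/(3*s^2)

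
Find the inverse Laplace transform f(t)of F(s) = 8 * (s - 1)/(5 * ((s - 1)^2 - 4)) 8 * exp(t) * cosh(2 * t)/5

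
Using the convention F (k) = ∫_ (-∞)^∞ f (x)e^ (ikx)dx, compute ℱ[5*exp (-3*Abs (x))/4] 15/ (2*(k^2 + 9))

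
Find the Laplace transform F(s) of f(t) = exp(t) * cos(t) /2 (s - 1) /(2 * ((s - 1) ^2 + 1) ) 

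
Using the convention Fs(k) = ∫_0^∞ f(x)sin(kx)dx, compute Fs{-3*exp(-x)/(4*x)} -3*atan(k)/4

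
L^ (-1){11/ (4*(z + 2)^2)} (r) 11*r*exp (-2*r)/4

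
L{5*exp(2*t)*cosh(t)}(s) 5*(s - 2)/((s - 2)^2-1)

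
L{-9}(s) -9/s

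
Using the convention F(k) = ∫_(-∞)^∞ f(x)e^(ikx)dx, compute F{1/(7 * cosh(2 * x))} pi/(14 * cosh(pi * k/4))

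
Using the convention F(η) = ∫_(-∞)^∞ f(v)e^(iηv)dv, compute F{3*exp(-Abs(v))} 6/(η^2+1)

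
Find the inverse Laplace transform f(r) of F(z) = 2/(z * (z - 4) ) exp(2 * r) * sinh(2 * r) 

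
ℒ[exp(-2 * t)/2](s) 1/(2 * (s + 2))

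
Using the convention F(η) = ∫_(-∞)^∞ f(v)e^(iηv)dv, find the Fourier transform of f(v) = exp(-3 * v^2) sqrt(3) * sqrt(pi) * exp(-η^2/12)/3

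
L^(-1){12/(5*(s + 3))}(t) 12*exp(-3*t)/5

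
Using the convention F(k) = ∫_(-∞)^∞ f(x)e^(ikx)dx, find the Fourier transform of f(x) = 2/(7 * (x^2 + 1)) 2 * pi * exp(-Abs(k))/7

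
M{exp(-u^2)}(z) gamma(z/2)/2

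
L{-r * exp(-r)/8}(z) -1/(8 * (z + 1)^2)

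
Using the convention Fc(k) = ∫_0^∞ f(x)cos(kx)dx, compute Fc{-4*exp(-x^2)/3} -2*sqrt(pi)*exp(-k^2/4)/3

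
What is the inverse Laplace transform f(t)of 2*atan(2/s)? 2*sin(2*t)/t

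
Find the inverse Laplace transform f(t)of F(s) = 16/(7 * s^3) 8 * t^2/7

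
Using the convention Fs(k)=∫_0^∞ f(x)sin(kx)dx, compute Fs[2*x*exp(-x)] 4*k/(k^2 + 1)^2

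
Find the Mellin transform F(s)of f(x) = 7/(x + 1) 7 * pi * csc(pi * s)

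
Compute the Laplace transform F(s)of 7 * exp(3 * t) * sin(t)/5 7/(5 * ((s - 3)^2+1))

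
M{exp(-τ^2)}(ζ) gamma(ζ/2)/2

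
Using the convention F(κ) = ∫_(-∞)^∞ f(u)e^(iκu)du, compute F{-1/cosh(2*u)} -pi/(2*cosh(pi*κ/4))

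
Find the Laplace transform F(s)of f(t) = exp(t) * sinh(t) 1/(s * (s - 2))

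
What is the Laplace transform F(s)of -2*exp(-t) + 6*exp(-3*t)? 6/(s + 3) - 2/(s + 1)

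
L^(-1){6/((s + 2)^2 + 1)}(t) 6*exp(-2*t)*sin(t)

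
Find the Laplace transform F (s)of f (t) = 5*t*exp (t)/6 5/ (6*(s - 1)^2)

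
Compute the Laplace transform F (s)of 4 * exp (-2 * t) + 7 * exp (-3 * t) 7/ (s + 3) + 4/ (s + 2)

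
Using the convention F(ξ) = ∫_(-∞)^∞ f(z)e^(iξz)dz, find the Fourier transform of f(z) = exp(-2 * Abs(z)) 4/(ξ^2 + 4)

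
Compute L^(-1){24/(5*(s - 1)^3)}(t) 12*t^2*exp(t)/5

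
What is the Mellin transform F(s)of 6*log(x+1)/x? -6*pi*csc(pi*s)/(s - 1)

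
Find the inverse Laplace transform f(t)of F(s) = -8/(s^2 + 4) -4*sin(2*t)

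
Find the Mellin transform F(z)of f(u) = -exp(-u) -gamma(z)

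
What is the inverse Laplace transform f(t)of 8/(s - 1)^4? 4*t^3*exp(t)/3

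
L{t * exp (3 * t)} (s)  (s - 3)^ (-2)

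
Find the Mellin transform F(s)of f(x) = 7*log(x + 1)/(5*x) -7*pi*csc(pi*s)/(5*s - 5)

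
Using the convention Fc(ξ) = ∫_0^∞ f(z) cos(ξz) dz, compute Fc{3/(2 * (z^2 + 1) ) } 3 * pi * exp(-ξ) /4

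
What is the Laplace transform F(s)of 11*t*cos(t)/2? 11*(s^2 - 1)/(2*(s^2 + 1)^2)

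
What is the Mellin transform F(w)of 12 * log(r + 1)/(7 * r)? -12 * pi * csc(pi * w)/(7 * w - 7)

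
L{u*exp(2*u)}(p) (p - 2)^(-2)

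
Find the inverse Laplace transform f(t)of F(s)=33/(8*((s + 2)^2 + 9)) 11*exp(-2*t)*sin(3*t)/8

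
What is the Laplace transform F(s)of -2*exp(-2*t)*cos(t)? 2*(-s - 2)/((s + 2)^2 + 1)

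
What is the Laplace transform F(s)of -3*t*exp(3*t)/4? -3/(4*(s - 3)^2)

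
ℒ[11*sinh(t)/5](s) 11/(5*(s^2 - 1))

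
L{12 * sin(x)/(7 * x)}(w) 12 * atan(1/w)/7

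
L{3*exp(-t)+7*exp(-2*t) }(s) 7/(s+2)+3/(s+1) 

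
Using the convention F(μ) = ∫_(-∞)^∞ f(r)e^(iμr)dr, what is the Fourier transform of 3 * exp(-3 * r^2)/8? sqrt(3) * sqrt(pi) * exp(-μ^2/12)/8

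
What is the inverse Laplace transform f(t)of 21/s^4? 7*t^3/2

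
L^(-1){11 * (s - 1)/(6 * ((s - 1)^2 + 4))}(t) 11 * exp(t) * cos(2 * t)/6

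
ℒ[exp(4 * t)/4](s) 1/(4 * (s - 4))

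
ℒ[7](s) 7/s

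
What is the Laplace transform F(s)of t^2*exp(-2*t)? 2/(s + 2)^3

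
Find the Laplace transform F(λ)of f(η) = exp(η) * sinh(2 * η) 2/((λ - 1)^2 - 4)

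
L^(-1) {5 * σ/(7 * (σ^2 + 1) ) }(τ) 5 * cos(τ) /7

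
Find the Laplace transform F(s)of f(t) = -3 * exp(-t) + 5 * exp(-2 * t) 5/(s + 2)-3/(s + 1)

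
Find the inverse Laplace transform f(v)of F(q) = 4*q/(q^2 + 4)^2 v*sin(2*v)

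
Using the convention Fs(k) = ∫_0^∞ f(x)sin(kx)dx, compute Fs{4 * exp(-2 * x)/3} 4 * k/(3 * (k^2 + 4))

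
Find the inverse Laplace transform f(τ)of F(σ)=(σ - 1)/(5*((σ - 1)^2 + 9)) exp(τ)*cos(3*τ)/5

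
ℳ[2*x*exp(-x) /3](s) 2*gamma(s + 1) /3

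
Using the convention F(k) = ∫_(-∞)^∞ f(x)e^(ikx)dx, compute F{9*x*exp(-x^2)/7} 9*I*sqrt(pi)*k*exp(-k^2/4)/14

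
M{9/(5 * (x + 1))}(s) 9 * pi * csc(pi * s)/5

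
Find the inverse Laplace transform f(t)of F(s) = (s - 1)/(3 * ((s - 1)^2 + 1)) exp(t) * cos(t)/3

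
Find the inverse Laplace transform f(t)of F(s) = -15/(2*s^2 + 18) -5*sin(3*t)/2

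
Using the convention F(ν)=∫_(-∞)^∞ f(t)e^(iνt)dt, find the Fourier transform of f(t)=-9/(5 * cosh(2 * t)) -9 * pi/(10 * cosh(pi * ν/4))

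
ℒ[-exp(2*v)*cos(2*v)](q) (2 - q)/((q - 2)^2 + 4)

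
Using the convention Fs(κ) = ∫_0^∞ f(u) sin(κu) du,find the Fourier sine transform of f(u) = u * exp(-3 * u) 6 * κ/(κ^2 + 9) ^2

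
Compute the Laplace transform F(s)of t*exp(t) (s - 1)^(-2)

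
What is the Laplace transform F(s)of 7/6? 7/(6 * s)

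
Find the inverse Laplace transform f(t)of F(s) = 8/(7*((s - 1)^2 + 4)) 4*exp(t)*sin(2*t)/7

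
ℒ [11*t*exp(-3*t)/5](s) 11/(5*(s + 3)^2)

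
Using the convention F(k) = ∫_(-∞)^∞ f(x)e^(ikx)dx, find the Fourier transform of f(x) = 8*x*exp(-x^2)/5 4*I*sqrt(pi)*k*exp(-k^2/4)/5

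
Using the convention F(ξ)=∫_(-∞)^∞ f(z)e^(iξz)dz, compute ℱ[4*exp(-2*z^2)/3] 2*sqrt(2)*sqrt(pi)*exp(-ξ^2/8)/3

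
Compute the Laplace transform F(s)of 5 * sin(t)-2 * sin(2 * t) 5/(s^2 + 1)-4/(s^2 + 4)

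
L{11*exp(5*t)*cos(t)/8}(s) 11*(s - 5)/(8*((s - 5)^2 + 1))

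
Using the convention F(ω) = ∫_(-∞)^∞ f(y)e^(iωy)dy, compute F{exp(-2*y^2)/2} sqrt(2)*sqrt(pi)*exp(-ω^2/8)/4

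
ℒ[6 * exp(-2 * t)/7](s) 6/(7 * (s + 2))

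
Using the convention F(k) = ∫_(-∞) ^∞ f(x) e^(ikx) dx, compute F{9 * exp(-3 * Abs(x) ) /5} 54/(5 * (k^2 + 9) ) 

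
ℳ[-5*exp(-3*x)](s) -5*gamma(s)/3^s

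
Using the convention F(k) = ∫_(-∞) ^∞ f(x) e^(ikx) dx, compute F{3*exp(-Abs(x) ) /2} 3/(k^2 + 1) 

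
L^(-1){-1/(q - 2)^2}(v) -v * exp(2 * v)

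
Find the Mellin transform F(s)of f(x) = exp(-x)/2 gamma(s)/2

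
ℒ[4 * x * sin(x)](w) 8 * w/(w^2 + 1)^2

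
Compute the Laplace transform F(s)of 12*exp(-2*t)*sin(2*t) 24/((s + 2)^2 + 4)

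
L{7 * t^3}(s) 42/s^4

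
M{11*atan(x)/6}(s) -11*pi*sec(pi*s/2)/(12*s)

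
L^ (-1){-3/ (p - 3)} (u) -3*exp (3*u)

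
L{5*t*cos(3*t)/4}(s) 5*(s^2 - 9)/(4*(s^2 + 9)^2)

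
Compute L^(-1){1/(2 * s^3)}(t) t^2/4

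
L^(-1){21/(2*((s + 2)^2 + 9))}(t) 7*exp(-2*t)*sin(3*t)/2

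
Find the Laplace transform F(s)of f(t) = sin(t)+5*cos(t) 5*s/(s^2+1)+1/(s^2+1)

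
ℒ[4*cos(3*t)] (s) 4*s/(s^2 + 9)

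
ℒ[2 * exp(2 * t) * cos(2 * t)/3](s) 2 * (s - 2)/(3 * ((s - 2)^2 + 4))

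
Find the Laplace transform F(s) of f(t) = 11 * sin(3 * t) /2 33/(2 * (s^2 + 9) ) 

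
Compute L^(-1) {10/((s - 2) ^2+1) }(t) 10*exp(2*t)*sin(t) 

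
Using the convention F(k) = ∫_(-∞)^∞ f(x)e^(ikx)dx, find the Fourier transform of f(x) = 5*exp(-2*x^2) 5*sqrt(2)*sqrt(pi)*exp(-k^2/8)/2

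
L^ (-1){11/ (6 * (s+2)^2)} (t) 11 * t * exp (-2 * t)/6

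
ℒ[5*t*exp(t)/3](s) 5/(3*(s - 1)^2)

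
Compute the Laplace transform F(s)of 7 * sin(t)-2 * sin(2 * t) 7/(s^2 + 1)-4/(s^2 + 4)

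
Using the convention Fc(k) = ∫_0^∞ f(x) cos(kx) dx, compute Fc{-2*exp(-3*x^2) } -sqrt(3)*sqrt(pi)*exp(-k^2/12) /3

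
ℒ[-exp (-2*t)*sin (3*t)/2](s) -3/ (2*(s + 2)^2 + 18)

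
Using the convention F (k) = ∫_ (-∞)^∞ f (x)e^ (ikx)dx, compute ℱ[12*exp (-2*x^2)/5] 6*sqrt (2)*sqrt (pi)*exp (-k^2/8)/5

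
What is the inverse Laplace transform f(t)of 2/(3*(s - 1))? 2*exp(t)/3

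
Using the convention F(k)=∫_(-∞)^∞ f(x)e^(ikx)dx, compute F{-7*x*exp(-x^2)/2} -7*I*sqrt(pi)*k*exp(-k^2/4)/4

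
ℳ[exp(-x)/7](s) gamma(s)/7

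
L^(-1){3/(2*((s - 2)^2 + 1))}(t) 3*exp(2*t)*sin(t)/2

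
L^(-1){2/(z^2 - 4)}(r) sinh(2 * r)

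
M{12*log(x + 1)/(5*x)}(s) -12*pi*csc(pi*s)/(5*s - 5)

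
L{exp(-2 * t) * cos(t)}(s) (s + 2)/((s + 2)^2 + 1)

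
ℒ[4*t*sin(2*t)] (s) 16*s/(s^2 + 4)^2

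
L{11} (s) 11/s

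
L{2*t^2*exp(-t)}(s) 4/(s + 1)^3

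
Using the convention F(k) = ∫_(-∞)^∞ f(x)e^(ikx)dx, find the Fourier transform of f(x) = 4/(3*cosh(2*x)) 2*pi/(3*cosh(pi*k/4))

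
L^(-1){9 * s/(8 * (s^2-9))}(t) 9 * cosh(3 * t)/8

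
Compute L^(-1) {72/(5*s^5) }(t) 3*t^4/5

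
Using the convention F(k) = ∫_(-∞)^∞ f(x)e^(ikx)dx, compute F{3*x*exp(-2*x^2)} 3*sqrt(2)*I*sqrt(pi)*k*exp(-k^2/8)/8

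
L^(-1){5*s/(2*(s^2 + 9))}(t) 5*cos(3*t)/2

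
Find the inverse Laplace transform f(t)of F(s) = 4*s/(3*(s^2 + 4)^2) t*sin(2*t)/3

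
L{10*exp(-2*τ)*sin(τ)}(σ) 10/((σ + 2)^2 + 1)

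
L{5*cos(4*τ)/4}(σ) 5*σ/(4*(σ^2 + 16))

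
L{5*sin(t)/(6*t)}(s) 5*atan(1/s)/6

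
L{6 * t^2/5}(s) 12/(5 * s^3)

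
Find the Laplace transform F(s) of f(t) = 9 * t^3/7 54/(7 * s^4) 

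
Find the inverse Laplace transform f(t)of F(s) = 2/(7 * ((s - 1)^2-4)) exp(t) * sinh(2 * t)/7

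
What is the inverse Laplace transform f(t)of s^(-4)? t^3/6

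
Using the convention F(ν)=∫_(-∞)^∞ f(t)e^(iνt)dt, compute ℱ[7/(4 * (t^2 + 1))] 7 * pi * exp(-Abs(ν))/4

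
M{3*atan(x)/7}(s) -3*pi*sec(pi*s/2)/(14*s)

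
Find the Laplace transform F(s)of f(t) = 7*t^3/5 42/(5*s^4)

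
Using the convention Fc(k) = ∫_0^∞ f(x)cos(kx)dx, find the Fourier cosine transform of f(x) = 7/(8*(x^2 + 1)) 7*pi*exp(-k)/16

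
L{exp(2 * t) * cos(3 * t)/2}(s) (s - 2)/(2 * ((s - 2)^2 + 9))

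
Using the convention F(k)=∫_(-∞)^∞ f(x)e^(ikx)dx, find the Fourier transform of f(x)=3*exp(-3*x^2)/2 sqrt(3)*sqrt(pi)*exp(-k^2/12)/2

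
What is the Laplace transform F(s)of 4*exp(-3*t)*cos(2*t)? 4*(s+3)/((s+3)^2+4)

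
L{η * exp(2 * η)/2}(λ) 1/(2 * (λ - 2)^2)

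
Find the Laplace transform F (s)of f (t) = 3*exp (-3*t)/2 3/ (2*(s + 3))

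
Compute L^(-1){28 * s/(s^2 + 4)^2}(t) 7 * t * sin(2 * t)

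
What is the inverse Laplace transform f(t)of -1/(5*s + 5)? -exp(-t)/5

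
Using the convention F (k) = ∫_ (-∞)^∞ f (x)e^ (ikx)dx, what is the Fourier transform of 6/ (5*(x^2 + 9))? 2*pi*exp (-3*Abs (k))/5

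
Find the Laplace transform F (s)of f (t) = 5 5/s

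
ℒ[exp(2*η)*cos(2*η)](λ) (λ - 2)/((λ - 2)^2 + 4)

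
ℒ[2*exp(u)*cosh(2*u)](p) 2*(p - 1)/((p - 1)^2-4)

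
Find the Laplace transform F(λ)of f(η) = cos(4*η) λ/(λ^2 + 16)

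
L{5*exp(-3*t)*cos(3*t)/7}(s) 5*(s+3)/(7*((s+3)^2+9))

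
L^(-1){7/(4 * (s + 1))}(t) 7 * exp(-t)/4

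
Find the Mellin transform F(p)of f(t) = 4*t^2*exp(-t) 4*gamma(p+2)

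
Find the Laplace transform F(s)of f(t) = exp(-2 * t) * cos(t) (s + 2)/((s + 2)^2 + 1)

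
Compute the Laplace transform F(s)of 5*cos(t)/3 5*s/(3*(s^2 + 1))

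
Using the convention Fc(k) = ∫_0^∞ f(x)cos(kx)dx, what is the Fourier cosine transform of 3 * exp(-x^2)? 3 * sqrt(pi) * exp(-k^2/4)/2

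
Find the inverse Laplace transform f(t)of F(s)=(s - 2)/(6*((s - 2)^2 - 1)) exp(2*t)*cosh(t)/6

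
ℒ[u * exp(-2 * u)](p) (p+2)^(-2)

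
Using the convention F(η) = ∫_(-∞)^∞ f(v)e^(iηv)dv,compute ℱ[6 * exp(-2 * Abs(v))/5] 24/(5 * (η^2+4))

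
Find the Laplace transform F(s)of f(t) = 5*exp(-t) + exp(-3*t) 1/(s + 3) + 5/(s + 1)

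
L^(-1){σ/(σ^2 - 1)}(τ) cosh(τ)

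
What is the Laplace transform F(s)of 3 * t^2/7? 6/(7 * s^3)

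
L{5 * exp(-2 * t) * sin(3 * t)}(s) 15/((s+2)^2+9)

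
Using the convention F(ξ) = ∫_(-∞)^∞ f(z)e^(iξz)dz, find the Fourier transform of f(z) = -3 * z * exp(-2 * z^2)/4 -3 * sqrt(2) * I * sqrt(pi) * ξ * exp(-ξ^2/8)/32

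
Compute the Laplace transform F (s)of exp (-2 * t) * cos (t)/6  (s + 2)/ (6 * ( (s + 2)^2 + 1))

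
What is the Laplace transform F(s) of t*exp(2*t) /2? 1/(2*(s - 2) ^2) 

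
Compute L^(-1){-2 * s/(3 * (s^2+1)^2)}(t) -t * sin(t)/3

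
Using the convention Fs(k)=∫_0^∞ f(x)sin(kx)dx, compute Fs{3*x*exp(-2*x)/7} 12*k/(7*(k^2 + 4)^2)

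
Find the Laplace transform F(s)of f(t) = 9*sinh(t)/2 9/(2*(s^2 - 1))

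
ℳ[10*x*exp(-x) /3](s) 10*gamma(s + 1) /3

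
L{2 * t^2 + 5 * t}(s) 5/s^2 + 4/s^3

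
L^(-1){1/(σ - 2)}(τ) exp(2*τ)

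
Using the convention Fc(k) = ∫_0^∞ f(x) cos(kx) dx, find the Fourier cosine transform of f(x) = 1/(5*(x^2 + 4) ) pi*exp(-2*k) /20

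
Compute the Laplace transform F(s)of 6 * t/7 6/(7 * s^2)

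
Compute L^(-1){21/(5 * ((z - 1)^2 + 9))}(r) 7 * exp(r) * sin(3 * r)/5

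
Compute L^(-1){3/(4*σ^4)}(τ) τ^3/8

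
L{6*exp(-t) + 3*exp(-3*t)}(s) 6/(s + 1) + 3/(s + 3)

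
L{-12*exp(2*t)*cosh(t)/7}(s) 12*(2 - s)/(7*((s - 2)^2 - 1))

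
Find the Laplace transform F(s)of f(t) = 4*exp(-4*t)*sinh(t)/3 4/(3*((s + 4)^2 - 1))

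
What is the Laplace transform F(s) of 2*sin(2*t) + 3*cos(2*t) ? 4/(s^2 + 4) + 3*s/(s^2 + 4) 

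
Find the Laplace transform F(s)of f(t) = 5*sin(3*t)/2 15/(2*(s^2+9))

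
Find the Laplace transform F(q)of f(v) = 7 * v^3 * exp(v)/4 21/(2 * (q - 1)^4)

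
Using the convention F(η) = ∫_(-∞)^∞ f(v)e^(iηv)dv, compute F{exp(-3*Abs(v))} 6/(η^2 + 9)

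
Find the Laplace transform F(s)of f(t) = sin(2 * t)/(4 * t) atan(2/s)/4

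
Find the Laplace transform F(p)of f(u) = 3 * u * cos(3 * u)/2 3 * (p^2 - 9)/(2 * (p^2 + 9)^2)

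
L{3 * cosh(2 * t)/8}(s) 3 * s/(8 * (s^2 - 4))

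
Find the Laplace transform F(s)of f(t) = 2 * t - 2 2/s^2 - 2/s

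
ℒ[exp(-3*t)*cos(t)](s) (s + 3)/((s + 3)^2 + 1)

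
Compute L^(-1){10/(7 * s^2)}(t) 10 * t/7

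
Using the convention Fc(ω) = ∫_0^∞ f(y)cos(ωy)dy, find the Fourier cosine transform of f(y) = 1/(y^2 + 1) pi*exp(-ω)/2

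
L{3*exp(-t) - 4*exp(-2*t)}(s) 3/(s + 1) - 4/(s + 2)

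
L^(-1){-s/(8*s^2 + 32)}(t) -cos(2*t)/8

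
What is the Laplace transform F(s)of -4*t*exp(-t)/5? -4/(5*(s + 1)^2)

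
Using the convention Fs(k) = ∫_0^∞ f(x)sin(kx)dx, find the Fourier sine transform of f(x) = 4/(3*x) 2*pi/3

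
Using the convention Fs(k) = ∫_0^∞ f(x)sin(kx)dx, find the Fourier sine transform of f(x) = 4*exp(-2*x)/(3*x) 4*atan(k/2)/3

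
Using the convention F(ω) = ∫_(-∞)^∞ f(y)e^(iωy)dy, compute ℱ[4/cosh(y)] 4 * pi/cosh(pi * ω/2)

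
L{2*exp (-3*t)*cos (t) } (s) 2*(s + 3) / ( (s + 3) ^2 + 1) 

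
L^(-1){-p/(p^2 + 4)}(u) -cos(2*u)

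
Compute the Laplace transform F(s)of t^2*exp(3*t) 2/(s - 3)^3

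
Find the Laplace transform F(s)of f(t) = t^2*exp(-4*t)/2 (s + 4)^(-3)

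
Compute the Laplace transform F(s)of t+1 1/s+s^(-2)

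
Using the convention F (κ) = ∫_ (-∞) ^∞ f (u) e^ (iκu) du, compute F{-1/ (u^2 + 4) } -pi*exp (-2*Abs (κ) ) /2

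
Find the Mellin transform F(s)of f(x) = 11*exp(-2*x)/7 11*gamma(s)/(7*2^s)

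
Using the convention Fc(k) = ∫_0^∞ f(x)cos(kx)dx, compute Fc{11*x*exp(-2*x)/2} 11*(4 - k^2)/(2*(k^2 + 4)^2)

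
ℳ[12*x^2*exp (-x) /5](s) 12*gamma (s + 2) /5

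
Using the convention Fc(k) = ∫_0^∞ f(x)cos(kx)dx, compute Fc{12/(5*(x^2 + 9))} 2*pi*exp(-3*k)/5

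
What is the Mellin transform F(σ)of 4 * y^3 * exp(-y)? 4 * gamma(σ + 3)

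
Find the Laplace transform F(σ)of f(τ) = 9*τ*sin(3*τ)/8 27*σ/(4*(σ^2+9)^2)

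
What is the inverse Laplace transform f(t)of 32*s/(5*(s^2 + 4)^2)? 8*t*sin(2*t)/5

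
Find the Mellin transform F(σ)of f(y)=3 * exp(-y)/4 3 * gamma(σ)/4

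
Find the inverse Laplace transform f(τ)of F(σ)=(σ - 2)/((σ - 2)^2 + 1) exp(2*τ)*cos(τ)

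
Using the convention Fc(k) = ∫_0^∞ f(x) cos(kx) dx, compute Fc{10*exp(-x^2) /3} 5*sqrt(pi)*exp(-k^2/4) /3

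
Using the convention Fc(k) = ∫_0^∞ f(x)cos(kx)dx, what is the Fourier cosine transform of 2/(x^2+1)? pi * exp(-k)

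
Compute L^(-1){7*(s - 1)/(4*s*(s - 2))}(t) 7*exp(t)*cosh(t)/4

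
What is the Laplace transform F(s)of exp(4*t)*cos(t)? (s - 4)/((s - 4)^2 + 1)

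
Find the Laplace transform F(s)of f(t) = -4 -4/s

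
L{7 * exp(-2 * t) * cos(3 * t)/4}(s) 7 * (s + 2)/(4 * ((s + 2)^2 + 9))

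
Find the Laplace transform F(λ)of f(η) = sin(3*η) 3/(λ^2 + 9)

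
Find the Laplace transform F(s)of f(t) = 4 4/s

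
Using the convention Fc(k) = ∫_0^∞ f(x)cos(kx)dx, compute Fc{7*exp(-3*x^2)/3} 7*sqrt(3)*sqrt(pi)*exp(-k^2/12)/18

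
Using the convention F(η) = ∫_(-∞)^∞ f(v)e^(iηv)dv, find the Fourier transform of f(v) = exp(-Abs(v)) 2/(η^2+1)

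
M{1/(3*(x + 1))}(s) pi*csc(pi*s)/3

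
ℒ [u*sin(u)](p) 2*p/(p^2 + 1)^2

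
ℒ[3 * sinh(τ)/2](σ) 3/(2 * (σ^2 - 1))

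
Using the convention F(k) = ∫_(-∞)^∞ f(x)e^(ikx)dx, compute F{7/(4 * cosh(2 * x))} 7 * pi/(8 * cosh(pi * k/4))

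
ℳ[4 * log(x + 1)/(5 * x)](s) -4 * pi * csc(pi * s)/(5 * s - 5)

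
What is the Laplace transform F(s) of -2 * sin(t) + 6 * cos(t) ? 6 * s/(s^2 + 1) - 2/(s^2 + 1) 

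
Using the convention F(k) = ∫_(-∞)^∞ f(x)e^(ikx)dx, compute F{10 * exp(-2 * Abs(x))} 40/(k^2+4)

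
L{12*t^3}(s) 72/s^4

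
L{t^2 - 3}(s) 2/s^3 - 3/s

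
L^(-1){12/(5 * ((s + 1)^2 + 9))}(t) 4 * exp(-t) * sin(3 * t)/5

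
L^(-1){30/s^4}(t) 5*t^3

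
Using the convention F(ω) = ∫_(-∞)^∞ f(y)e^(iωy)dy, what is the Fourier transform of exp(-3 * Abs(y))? 6/(ω^2 + 9)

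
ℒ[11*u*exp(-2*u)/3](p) 11/(3*(p + 2)^2)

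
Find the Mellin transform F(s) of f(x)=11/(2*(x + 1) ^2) -11*pi*(s - 1) /(2*sin(pi*s) ) 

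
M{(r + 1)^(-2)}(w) (-pi * w + pi)/sin(pi * w)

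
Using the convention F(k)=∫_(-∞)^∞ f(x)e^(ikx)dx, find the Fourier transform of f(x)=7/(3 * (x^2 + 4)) 7 * pi * exp(-2 * Abs(k))/6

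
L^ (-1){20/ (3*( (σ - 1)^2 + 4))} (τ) 10*exp (τ)*sin (2*τ)/3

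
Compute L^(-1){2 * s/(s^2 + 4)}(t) 2 * cos(2 * t)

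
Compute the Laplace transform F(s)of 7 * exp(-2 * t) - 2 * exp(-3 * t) 7/(s + 2) - 2/(s + 3)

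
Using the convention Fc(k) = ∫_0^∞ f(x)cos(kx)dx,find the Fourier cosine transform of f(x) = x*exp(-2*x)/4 (4 - k^2)/(4*(k^2 + 4)^2)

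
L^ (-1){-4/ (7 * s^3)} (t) -2 * t^2/7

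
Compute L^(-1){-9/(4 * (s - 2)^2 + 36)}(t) -3 * exp(2 * t) * sin(3 * t)/4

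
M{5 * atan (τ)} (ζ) -5 * pi * sec (pi * ζ/2)/ (2 * ζ)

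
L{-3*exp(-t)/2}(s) -3/(2*s + 2)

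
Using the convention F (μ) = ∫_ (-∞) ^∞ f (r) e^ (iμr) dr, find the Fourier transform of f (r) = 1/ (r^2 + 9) pi*exp (-3*Abs (μ) ) /3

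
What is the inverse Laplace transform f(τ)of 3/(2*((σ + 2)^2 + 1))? 3*exp(-2*τ)*sin(τ)/2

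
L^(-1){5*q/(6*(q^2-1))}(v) 5*cosh(v)/6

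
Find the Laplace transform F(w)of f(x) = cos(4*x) w/(w^2 + 16)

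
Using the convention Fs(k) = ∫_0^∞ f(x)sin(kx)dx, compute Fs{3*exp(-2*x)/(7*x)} 3*atan(k/2)/7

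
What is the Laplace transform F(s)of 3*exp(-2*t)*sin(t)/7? 3/(7*((s + 2)^2 + 1))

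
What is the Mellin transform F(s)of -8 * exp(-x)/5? -8 * gamma(s)/5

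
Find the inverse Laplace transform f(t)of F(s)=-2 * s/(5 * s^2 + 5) -2 * cos(t)/5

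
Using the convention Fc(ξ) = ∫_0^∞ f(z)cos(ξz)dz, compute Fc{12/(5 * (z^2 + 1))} 6 * pi * exp(-ξ)/5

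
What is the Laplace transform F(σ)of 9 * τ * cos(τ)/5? 9 * (σ^2 - 1)/(5 * (σ^2 + 1)^2)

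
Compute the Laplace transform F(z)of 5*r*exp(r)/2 5/(2*(z - 1)^2)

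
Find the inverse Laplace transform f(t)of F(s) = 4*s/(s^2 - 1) 4*cosh(t)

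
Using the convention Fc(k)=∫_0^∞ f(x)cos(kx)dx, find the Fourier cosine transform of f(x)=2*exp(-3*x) 6/(k^2 + 9)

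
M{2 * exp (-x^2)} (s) gamma (s/2)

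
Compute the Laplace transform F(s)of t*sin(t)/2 s/(s^2 + 1)^2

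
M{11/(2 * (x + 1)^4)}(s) 11 * gamma(s) * gamma(4 - s)/12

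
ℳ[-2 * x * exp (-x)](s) -2 * gamma (s+1)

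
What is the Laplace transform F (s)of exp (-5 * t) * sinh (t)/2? 1/ (2 * ( (s + 5)^2 - 1))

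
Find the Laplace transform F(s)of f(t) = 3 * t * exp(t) 3/(s - 1)^2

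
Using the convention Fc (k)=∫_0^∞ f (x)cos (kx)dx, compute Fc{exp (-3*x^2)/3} sqrt (3)*sqrt (pi)*exp (-k^2/12)/18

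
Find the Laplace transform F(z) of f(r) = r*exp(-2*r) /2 1/(2*(z + 2) ^2) 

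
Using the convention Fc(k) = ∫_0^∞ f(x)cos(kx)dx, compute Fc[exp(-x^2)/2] sqrt(pi) * exp(-k^2/4)/4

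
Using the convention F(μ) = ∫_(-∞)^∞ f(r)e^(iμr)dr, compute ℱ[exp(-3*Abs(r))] 6/(μ^2 + 9)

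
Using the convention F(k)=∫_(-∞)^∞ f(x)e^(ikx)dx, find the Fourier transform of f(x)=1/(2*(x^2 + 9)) pi*exp(-3*Abs(k))/6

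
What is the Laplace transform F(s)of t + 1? 1/s + s^(-2)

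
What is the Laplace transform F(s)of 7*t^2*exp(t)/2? 7/(s - 1)^3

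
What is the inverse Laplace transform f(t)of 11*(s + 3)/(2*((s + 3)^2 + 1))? 11*exp(-3*t)*cos(t)/2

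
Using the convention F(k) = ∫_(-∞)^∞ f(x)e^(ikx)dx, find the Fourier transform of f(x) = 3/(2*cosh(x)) 3*pi/(2*cosh(pi*k/2))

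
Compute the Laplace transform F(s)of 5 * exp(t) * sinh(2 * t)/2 5/((s - 1)^2 - 4)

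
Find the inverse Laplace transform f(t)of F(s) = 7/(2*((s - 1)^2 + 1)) 7*exp(t)*sin(t)/2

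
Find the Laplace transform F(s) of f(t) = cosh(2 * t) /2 s/(2 * (s^2 - 4) ) 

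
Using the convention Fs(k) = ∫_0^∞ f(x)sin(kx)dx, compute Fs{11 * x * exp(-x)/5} 22 * k/(5 * (k^2+1)^2)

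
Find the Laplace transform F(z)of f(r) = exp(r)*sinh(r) 1/(z*(z - 2))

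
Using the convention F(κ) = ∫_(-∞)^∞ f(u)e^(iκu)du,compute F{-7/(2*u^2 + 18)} -7*pi*exp(-3*Abs(κ))/6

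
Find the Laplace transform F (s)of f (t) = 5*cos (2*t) 5*s/ (s^2 + 4)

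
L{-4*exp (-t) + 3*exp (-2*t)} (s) 3/ (s + 2) - 4/ (s + 1)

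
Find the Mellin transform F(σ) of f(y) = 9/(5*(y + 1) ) 9*pi*csc(pi*σ) /5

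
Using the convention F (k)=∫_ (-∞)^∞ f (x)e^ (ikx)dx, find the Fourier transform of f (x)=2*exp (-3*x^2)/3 2*sqrt (3)*sqrt (pi)*exp (-k^2/12)/9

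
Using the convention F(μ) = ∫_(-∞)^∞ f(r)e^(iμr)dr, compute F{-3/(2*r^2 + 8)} -3*pi*exp(-2*Abs(μ))/4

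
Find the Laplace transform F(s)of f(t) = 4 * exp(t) 4/(s - 1)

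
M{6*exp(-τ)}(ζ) 6*gamma(ζ)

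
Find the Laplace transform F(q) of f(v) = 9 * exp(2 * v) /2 9/(2 * (q - 2) ) 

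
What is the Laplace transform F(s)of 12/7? 12/(7*s)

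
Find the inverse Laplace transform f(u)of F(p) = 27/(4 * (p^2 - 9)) 9 * sinh(3 * u)/4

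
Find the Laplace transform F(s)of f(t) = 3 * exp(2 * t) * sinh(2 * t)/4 3/(2 * s * (s - 4))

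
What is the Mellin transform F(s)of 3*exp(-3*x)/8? 3^(1 - s)*gamma(s)/8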